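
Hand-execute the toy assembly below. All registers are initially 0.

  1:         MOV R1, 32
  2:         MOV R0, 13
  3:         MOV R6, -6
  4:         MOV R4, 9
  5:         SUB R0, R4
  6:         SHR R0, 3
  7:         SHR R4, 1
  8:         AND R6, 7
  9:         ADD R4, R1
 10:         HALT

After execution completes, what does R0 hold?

0

MOV R1, 32 → R1=32
MOV R0, 13 → R0=13
MOV R6, -6 → R6=-6
MOV R4, 9 → R4=9
SUB R0, R4 → R0=13-9=4
SHR R0, 3 → R0=4>>3=0
SHR R4, 1 → R4=9>>1=4
AND R6, 7 → R6=(-6)&7=2
ADD R4, R1 → R4=4+32=36
halt.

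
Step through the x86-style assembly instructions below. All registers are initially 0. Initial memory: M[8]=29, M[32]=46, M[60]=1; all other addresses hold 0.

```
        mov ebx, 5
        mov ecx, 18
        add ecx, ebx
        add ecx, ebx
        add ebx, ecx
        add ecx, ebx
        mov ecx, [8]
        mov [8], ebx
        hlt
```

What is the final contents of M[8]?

33

mov ebx, 5 → ebx=5
mov ecx, 18 → ecx=18
add ecx, ebx → ecx=18+5=23
add ecx, ebx → ecx=23+5=28
add ebx, ecx → ebx=5+28=33
add ecx, ebx → ecx=28+33=61
mov ecx, [8] → ecx=M[8]=29
mov [8], ebx → M[8]=33
halt.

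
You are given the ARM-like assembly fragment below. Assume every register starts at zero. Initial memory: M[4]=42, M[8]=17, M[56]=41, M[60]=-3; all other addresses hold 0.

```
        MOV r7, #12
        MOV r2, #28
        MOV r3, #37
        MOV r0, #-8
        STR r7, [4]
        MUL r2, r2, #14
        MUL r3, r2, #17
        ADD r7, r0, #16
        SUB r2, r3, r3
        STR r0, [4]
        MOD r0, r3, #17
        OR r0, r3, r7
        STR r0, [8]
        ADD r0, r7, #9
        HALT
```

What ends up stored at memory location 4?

-8

r7=12
r2=28
r3=37
r0=-8
STR r7, [4] → M[4]=12
r2=28*14=392
r3=392*17=6664
r7=(-8)+16=8
r2=6664-6664=0
STR r0, [4] → M[4]=-8
r0=6664%17=0
r0=6664|8=6664
STR r0, [8] → M[8]=6664
r0=8+9=17
halt.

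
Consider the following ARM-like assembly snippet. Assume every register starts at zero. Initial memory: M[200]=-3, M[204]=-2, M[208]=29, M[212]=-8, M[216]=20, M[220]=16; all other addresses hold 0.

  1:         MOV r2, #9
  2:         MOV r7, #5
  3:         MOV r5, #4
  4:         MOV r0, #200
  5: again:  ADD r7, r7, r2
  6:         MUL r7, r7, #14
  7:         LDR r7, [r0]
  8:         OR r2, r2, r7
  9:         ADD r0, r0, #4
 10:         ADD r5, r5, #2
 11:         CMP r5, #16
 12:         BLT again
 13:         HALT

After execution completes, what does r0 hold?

224

r2=9
r7=5
r5=4
r0=200
r7=5+9=14
r7=14*14=196
r7=M[200]=-3
r2=9|(-3)=-3
r0=200+4=204
r5=4+2=6
CMP r5, #16  (cmp 6,16)
BLT again: taken
r7=(-3)+(-3)=-6
r7=(-6)*14=-84
r7=M[204]=-2
r2=(-3)|(-2)=-1
r0=204+4=208
r5=6+2=8
CMP r5, #16  (cmp 8,16)
BLT again: taken
r7=(-2)+(-1)=-3
r7=(-3)*14=-42
r7=M[208]=29
r2=(-1)|29=-1
r0=208+4=212
r5=8+2=10
CMP r5, #16  (cmp 10,16)
BLT again: taken
r7=29+(-1)=28
r7=28*14=392
r7=M[212]=-8
r2=(-1)|(-8)=-1
r0=212+4=216
r5=10+2=12
CMP r5, #16  (cmp 12,16)
BLT again: taken
r7=(-8)+(-1)=-9
r7=(-9)*14=-126
r7=M[216]=20
r2=(-1)|20=-1
r0=216+4=220
r5=12+2=14
CMP r5, #16  (cmp 14,16)
BLT again: taken
r7=20+(-1)=19
r7=19*14=266
r7=M[220]=16
r2=(-1)|16=-1
r0=220+4=224
r5=14+2=16
CMP r5, #16  (cmp 16,16)
BLT again: not taken
halt.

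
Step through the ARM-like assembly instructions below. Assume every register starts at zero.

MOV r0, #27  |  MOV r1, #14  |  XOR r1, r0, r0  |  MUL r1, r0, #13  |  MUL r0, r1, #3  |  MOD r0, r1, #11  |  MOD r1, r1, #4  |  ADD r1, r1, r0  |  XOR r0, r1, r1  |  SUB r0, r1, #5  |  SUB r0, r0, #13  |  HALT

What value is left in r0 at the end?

r0=27
r1=14
r1=27^27=0
r1=27*13=351
r0=351*3=1053
r0=351%11=10
r1=351%4=3
r1=3+10=13
r0=13^13=0
r0=13-5=8
r0=8-13=-5
halt.

-5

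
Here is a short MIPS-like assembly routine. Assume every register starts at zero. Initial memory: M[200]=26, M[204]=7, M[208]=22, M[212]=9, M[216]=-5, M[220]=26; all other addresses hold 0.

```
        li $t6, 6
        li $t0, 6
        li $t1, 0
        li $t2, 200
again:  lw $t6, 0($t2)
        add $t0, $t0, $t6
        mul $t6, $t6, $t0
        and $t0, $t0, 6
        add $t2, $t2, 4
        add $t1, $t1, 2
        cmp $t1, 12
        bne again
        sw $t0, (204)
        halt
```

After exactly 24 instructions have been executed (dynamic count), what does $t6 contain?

616

li $t6, 6 → $t6=6
li $t0, 6 → $t0=6
li $t1, 0 → $t1=0
li $t2, 200 → $t2=200
lw $t6, 0($t2) → $t6=M[200]=26
add $t0, $t0, $t6 → $t0=6+26=32
mul $t6, $t6, $t0 → $t6=26*32=832
and $t0, $t0, 6 → $t0=32&6=0
add $t2, $t2, 4 → $t2=200+4=204
add $t1, $t1, 2 → $t1=0+2=2
cmp $t1, 12  (cmp 2,12)
bne again: taken
lw $t6, 0($t2) → $t6=M[204]=7
add $t0, $t0, $t6 → $t0=0+7=7
mul $t6, $t6, $t0 → $t6=7*7=49
and $t0, $t0, 6 → $t0=7&6=6
add $t2, $t2, 4 → $t2=204+4=208
add $t1, $t1, 2 → $t1=2+2=4
cmp $t1, 12  (cmp 4,12)
bne again: taken
lw $t6, 0($t2) → $t6=M[208]=22
add $t0, $t0, $t6 → $t0=6+22=28
mul $t6, $t6, $t0 → $t6=22*28=616
and $t0, $t0, 6 → $t0=28&6=4
After step 24: $t6 = 616.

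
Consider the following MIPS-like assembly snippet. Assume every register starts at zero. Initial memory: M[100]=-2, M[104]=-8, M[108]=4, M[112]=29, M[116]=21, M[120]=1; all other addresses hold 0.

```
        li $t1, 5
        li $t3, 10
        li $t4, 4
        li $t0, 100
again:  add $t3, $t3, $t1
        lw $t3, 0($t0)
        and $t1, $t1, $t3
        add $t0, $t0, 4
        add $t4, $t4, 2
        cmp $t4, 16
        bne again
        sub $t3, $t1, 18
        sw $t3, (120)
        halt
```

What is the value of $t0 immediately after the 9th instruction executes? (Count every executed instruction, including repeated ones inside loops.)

104

li $t1, 5 → $t1=5
li $t3, 10 → $t3=10
li $t4, 4 → $t4=4
li $t0, 100 → $t0=100
add $t3, $t3, $t1 → $t3=10+5=15
lw $t3, 0($t0) → $t3=M[100]=-2
and $t1, $t1, $t3 → $t1=5&(-2)=4
add $t0, $t0, 4 → $t0=100+4=104
add $t4, $t4, 2 → $t4=4+2=6
After step 9: $t0 = 104.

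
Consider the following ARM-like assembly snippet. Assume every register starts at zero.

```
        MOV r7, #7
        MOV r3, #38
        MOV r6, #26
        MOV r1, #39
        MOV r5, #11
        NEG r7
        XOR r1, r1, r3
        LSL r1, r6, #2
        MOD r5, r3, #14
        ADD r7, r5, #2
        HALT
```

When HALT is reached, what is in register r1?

104

MOV r7, #7 → r7=7
MOV r3, #38 → r3=38
MOV r6, #26 → r6=26
MOV r1, #39 → r1=39
MOV r5, #11 → r5=11
NEG r7 → r7=-(7)=-7
XOR r1, r1, r3 → r1=39^38=1
LSL r1, r6, #2 → r1=26<<2=104
MOD r5, r3, #14 → r5=38%14=10
ADD r7, r5, #2 → r7=10+2=12
halt.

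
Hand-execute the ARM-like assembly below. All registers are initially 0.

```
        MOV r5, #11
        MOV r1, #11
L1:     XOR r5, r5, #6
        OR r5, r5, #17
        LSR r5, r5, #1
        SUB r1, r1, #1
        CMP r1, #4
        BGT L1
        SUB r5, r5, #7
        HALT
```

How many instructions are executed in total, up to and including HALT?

r5=11
r1=11
r5=11^6=13
r5=13|17=29
r5=29>>1=14
r1=11-1=10
CMP r1, #4  (cmp 10,4)
BGT L1: taken
r5=14^6=8
r5=8|17=25
r5=25>>1=12
r1=10-1=9
CMP r1, #4  (cmp 9,4)
BGT L1: taken
r5=12^6=10
r5=10|17=27
r5=27>>1=13
r1=9-1=8
CMP r1, #4  (cmp 8,4)
BGT L1: taken
r5=13^6=11
r5=11|17=27
r5=27>>1=13
r1=8-1=7
CMP r1, #4  (cmp 7,4)
BGT L1: taken
r5=13^6=11
r5=11|17=27
r5=27>>1=13
r1=7-1=6
CMP r1, #4  (cmp 6,4)
BGT L1: taken
r5=13^6=11
r5=11|17=27
r5=27>>1=13
r1=6-1=5
CMP r1, #4  (cmp 5,4)
BGT L1: taken
r5=13^6=11
r5=11|17=27
r5=27>>1=13
r1=5-1=4
CMP r1, #4  (cmp 4,4)
BGT L1: not taken
r5=13-7=6
halt.
Total executed instructions: 46.

46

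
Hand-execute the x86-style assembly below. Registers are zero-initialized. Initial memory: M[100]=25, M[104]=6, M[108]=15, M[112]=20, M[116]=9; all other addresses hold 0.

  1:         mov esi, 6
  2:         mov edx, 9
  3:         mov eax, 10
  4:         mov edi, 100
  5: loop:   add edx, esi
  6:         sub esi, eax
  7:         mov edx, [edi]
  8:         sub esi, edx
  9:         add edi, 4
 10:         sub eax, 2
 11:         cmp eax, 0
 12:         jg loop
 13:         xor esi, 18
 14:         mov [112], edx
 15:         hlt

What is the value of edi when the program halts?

esi=6
edx=9
eax=10
edi=100
edx=9+6=15
esi=6-10=-4
edx=M[100]=25
esi=(-4)-25=-29
edi=100+4=104
eax=10-2=8
cmp eax, 0  (cmp 8,0)
jg loop: taken
edx=25+(-29)=-4
esi=(-29)-8=-37
edx=M[104]=6
esi=(-37)-6=-43
edi=104+4=108
eax=8-2=6
cmp eax, 0  (cmp 6,0)
jg loop: taken
edx=6+(-43)=-37
esi=(-43)-6=-49
edx=M[108]=15
esi=(-49)-15=-64
edi=108+4=112
eax=6-2=4
cmp eax, 0  (cmp 4,0)
jg loop: taken
edx=15+(-64)=-49
esi=(-64)-4=-68
edx=M[112]=20
esi=(-68)-20=-88
edi=112+4=116
eax=4-2=2
cmp eax, 0  (cmp 2,0)
jg loop: taken
edx=20+(-88)=-68
esi=(-88)-2=-90
edx=M[116]=9
esi=(-90)-9=-99
edi=116+4=120
eax=2-2=0
cmp eax, 0  (cmp 0,0)
jg loop: not taken
esi=(-99)^18=-113
mov [112], edx → M[112]=9
halt.

120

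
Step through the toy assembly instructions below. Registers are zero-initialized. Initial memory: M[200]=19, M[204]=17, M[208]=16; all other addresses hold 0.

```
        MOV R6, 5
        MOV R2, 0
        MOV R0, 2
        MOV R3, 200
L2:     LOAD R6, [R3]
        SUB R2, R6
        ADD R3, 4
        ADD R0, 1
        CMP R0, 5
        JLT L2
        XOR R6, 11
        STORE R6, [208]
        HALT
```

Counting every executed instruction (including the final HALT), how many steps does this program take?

R6=5
R2=0
R0=2
R3=200
R6=M[200]=19
R2=0-19=-19
R3=200+4=204
R0=2+1=3
CMP R0, 5  (cmp 3,5)
JLT L2: taken
R6=M[204]=17
R2=(-19)-17=-36
R3=204+4=208
R0=3+1=4
CMP R0, 5  (cmp 4,5)
JLT L2: taken
R6=M[208]=16
R2=(-36)-16=-52
R3=208+4=212
R0=4+1=5
CMP R0, 5  (cmp 5,5)
JLT L2: not taken
R6=16^11=27
STORE R6, [208] → M[208]=27
halt.
Total executed instructions: 25.

25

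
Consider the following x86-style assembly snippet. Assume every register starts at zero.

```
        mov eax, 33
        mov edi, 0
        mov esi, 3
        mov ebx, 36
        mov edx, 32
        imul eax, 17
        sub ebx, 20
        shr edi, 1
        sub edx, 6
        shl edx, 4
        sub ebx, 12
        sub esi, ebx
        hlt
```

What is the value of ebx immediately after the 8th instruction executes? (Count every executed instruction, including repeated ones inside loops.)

16

mov eax, 33 → eax=33
mov edi, 0 → edi=0
mov esi, 3 → esi=3
mov ebx, 36 → ebx=36
mov edx, 32 → edx=32
imul eax, 17 → eax=33*17=561
sub ebx, 20 → ebx=36-20=16
shr edi, 1 → edi=0>>1=0
After step 8: ebx = 16.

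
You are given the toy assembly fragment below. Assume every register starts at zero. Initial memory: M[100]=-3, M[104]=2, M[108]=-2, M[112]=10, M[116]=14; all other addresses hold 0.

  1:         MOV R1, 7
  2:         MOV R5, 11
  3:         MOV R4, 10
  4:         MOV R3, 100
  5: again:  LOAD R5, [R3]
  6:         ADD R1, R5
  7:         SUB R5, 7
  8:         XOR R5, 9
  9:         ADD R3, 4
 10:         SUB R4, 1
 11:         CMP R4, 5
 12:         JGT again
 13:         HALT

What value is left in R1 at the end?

after MOV R1, 7: R1=7
after MOV R5, 11: R5=11
after MOV R4, 10: R4=10
after MOV R3, 100: R3=100
after LOAD R5, [R3]: R5=M[100]=-3
after ADD R1, R5: R1=7+(-3)=4
after SUB R5, 7: R5=(-3)-7=-10
after XOR R5, 9: R5=(-10)^9=-1
after ADD R3, 4: R3=100+4=104
after SUB R4, 1: R4=10-1=9
CMP R4, 5  (cmp 9,5)
JGT again: taken
after LOAD R5, [R3]: R5=M[104]=2
after ADD R1, R5: R1=4+2=6
after SUB R5, 7: R5=2-7=-5
after XOR R5, 9: R5=(-5)^9=-14
after ADD R3, 4: R3=104+4=108
after SUB R4, 1: R4=9-1=8
CMP R4, 5  (cmp 8,5)
JGT again: taken
after LOAD R5, [R3]: R5=M[108]=-2
after ADD R1, R5: R1=6+(-2)=4
after SUB R5, 7: R5=(-2)-7=-9
after XOR R5, 9: R5=(-9)^9=-2
after ADD R3, 4: R3=108+4=112
after SUB R4, 1: R4=8-1=7
CMP R4, 5  (cmp 7,5)
JGT again: taken
after LOAD R5, [R3]: R5=M[112]=10
after ADD R1, R5: R1=4+10=14
after SUB R5, 7: R5=10-7=3
after XOR R5, 9: R5=3^9=10
after ADD R3, 4: R3=112+4=116
after SUB R4, 1: R4=7-1=6
CMP R4, 5  (cmp 6,5)
JGT again: taken
after LOAD R5, [R3]: R5=M[116]=14
after ADD R1, R5: R1=14+14=28
after SUB R5, 7: R5=14-7=7
after XOR R5, 9: R5=7^9=14
after ADD R3, 4: R3=116+4=120
after SUB R4, 1: R4=6-1=5
CMP R4, 5  (cmp 5,5)
JGT again: not taken
halt.

28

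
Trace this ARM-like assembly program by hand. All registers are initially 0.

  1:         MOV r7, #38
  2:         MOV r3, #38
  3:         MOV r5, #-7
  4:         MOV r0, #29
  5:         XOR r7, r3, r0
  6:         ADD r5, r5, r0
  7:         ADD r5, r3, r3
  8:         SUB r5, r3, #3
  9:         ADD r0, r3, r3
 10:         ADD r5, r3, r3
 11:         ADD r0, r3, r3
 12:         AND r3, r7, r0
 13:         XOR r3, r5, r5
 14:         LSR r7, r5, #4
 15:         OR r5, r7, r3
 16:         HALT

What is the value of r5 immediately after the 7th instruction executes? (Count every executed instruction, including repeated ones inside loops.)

r7=38
r3=38
r5=-7
r0=29
r7=38^29=59
r5=(-7)+29=22
r5=38+38=76
After step 7: r5 = 76.

76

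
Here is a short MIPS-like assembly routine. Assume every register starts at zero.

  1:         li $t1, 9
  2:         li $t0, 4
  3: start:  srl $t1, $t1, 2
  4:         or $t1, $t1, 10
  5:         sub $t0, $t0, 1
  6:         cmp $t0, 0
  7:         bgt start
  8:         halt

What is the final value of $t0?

0

after li $t1, 9: $t1=9
after li $t0, 4: $t0=4
after srl $t1, $t1, 2: $t1=9>>2=2
after or $t1, $t1, 10: $t1=2|10=10
after sub $t0, $t0, 1: $t0=4-1=3
cmp $t0, 0  (cmp 3,0)
bgt start: taken
after srl $t1, $t1, 2: $t1=10>>2=2
after or $t1, $t1, 10: $t1=2|10=10
after sub $t0, $t0, 1: $t0=3-1=2
cmp $t0, 0  (cmp 2,0)
bgt start: taken
after srl $t1, $t1, 2: $t1=10>>2=2
after or $t1, $t1, 10: $t1=2|10=10
after sub $t0, $t0, 1: $t0=2-1=1
cmp $t0, 0  (cmp 1,0)
bgt start: taken
after srl $t1, $t1, 2: $t1=10>>2=2
after or $t1, $t1, 10: $t1=2|10=10
after sub $t0, $t0, 1: $t0=1-1=0
cmp $t0, 0  (cmp 0,0)
bgt start: not taken
halt.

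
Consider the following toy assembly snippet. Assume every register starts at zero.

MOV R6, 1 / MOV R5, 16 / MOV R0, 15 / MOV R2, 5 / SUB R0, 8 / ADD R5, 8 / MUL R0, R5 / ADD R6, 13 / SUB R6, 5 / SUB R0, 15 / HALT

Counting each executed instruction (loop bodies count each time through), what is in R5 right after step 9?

24

after MOV R6, 1: R6=1
after MOV R5, 16: R5=16
after MOV R0, 15: R0=15
after MOV R2, 5: R2=5
after SUB R0, 8: R0=15-8=7
after ADD R5, 8: R5=16+8=24
after MUL R0, R5: R0=7*24=168
after ADD R6, 13: R6=1+13=14
after SUB R6, 5: R6=14-5=9
After step 9: R5 = 24.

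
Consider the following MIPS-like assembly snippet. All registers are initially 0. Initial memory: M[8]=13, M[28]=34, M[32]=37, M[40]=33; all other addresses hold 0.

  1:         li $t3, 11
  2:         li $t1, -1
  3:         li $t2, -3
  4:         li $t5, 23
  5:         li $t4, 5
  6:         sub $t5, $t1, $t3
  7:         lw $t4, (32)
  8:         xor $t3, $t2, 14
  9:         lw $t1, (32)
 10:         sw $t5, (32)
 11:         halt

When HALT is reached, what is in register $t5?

$t3=11
$t1=-1
$t2=-3
$t5=23
$t4=5
$t5=(-1)-11=-12
$t4=M[32]=37
$t3=(-3)^14=-13
$t1=M[32]=37
sw $t5, (32) → M[32]=-12
halt.

-12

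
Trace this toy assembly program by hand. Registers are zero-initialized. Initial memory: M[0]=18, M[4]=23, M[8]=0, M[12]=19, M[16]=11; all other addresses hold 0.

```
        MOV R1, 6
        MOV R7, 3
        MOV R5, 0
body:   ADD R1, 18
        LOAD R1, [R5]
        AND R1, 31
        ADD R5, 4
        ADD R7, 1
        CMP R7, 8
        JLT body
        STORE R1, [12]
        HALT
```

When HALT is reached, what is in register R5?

R1=6
R7=3
R5=0
R1=6+18=24
R1=M[0]=18
R1=18&31=18
R5=0+4=4
R7=3+1=4
CMP R7, 8  (cmp 4,8)
JLT body: taken
R1=18+18=36
R1=M[4]=23
R1=23&31=23
R5=4+4=8
R7=4+1=5
CMP R7, 8  (cmp 5,8)
JLT body: taken
R1=23+18=41
R1=M[8]=0
R1=0&31=0
R5=8+4=12
R7=5+1=6
CMP R7, 8  (cmp 6,8)
JLT body: taken
R1=0+18=18
R1=M[12]=19
R1=19&31=19
R5=12+4=16
R7=6+1=7
CMP R7, 8  (cmp 7,8)
JLT body: taken
R1=19+18=37
R1=M[16]=11
R1=11&31=11
R5=16+4=20
R7=7+1=8
CMP R7, 8  (cmp 8,8)
JLT body: not taken
STORE R1, [12] → M[12]=11
halt.

20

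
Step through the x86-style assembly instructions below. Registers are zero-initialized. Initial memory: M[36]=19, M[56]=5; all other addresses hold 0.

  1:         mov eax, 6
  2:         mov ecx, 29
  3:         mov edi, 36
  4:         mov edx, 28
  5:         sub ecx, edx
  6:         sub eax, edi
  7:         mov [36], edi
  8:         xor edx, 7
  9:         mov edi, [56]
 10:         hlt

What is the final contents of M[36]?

after mov eax, 6: eax=6
after mov ecx, 29: ecx=29
after mov edi, 36: edi=36
after mov edx, 28: edx=28
after sub ecx, edx: ecx=29-28=1
after sub eax, edi: eax=6-36=-30
mov [36], edi → M[36]=36
after xor edx, 7: edx=28^7=27
after mov edi, [56]: edi=M[56]=5
halt.

36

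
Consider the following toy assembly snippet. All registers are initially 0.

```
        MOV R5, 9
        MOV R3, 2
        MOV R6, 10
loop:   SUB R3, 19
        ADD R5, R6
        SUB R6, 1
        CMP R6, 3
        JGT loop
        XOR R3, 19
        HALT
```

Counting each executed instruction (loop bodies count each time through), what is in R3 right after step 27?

-93

R5=9
R3=2
R6=10
R3=2-19=-17
R5=9+10=19
R6=10-1=9
CMP R6, 3  (cmp 9,3)
JGT loop: taken
R3=(-17)-19=-36
R5=19+9=28
R6=9-1=8
CMP R6, 3  (cmp 8,3)
JGT loop: taken
R3=(-36)-19=-55
R5=28+8=36
R6=8-1=7
CMP R6, 3  (cmp 7,3)
JGT loop: taken
R3=(-55)-19=-74
R5=36+7=43
R6=7-1=6
CMP R6, 3  (cmp 6,3)
JGT loop: taken
R3=(-74)-19=-93
R5=43+6=49
R6=6-1=5
CMP R6, 3  (cmp 5,3)
After step 27: R3 = -93.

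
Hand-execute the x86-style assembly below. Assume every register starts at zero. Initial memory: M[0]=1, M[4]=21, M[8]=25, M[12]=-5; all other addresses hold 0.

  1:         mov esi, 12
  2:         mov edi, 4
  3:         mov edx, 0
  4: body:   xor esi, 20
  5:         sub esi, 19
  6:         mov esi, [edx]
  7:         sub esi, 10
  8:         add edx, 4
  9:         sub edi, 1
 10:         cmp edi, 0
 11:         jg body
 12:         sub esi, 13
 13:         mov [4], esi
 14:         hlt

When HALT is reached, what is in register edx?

esi=12
edi=4
edx=0
esi=12^20=24
esi=24-19=5
esi=M[0]=1
esi=1-10=-9
edx=0+4=4
edi=4-1=3
cmp edi, 0  (cmp 3,0)
jg body: taken
esi=(-9)^20=-29
esi=(-29)-19=-48
esi=M[4]=21
esi=21-10=11
edx=4+4=8
edi=3-1=2
cmp edi, 0  (cmp 2,0)
jg body: taken
esi=11^20=31
esi=31-19=12
esi=M[8]=25
esi=25-10=15
edx=8+4=12
edi=2-1=1
cmp edi, 0  (cmp 1,0)
jg body: taken
esi=15^20=27
esi=27-19=8
esi=M[12]=-5
esi=(-5)-10=-15
edx=12+4=16
edi=1-1=0
cmp edi, 0  (cmp 0,0)
jg body: not taken
esi=(-15)-13=-28
mov [4], esi → M[4]=-28
halt.

16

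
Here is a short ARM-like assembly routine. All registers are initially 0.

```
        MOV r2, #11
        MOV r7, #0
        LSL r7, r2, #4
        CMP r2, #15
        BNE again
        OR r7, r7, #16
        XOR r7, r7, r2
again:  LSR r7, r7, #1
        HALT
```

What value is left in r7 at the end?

88

r2=11
r7=0
r7=11<<4=176
CMP r2, #15  (cmp 11,15)
BNE again: taken
r7=176>>1=88
halt.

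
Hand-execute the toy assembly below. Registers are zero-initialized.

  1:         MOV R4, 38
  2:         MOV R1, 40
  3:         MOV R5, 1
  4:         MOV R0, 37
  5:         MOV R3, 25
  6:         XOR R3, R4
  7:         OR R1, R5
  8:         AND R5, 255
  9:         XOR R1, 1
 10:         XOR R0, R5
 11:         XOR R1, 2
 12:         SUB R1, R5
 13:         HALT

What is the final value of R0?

36

R4=38
R1=40
R5=1
R0=37
R3=25
R3=25^38=63
R1=40|1=41
R5=1&255=1
R1=41^1=40
R0=37^1=36
R1=40^2=42
R1=42-1=41
halt.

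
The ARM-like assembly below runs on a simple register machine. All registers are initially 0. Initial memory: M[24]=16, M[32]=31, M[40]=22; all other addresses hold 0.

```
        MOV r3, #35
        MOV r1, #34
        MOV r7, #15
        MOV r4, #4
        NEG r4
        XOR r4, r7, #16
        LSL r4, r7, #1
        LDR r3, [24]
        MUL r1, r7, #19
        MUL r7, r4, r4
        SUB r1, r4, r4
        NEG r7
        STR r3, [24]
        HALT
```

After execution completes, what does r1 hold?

0

MOV r3, #35 → r3=35
MOV r1, #34 → r1=34
MOV r7, #15 → r7=15
MOV r4, #4 → r4=4
NEG r4 → r4=-(4)=-4
XOR r4, r7, #16 → r4=15^16=31
LSL r4, r7, #1 → r4=15<<1=30
LDR r3, [24] → r3=M[24]=16
MUL r1, r7, #19 → r1=15*19=285
MUL r7, r4, r4 → r7=30*30=900
SUB r1, r4, r4 → r1=30-30=0
NEG r7 → r7=-(900)=-900
STR r3, [24] → M[24]=16
halt.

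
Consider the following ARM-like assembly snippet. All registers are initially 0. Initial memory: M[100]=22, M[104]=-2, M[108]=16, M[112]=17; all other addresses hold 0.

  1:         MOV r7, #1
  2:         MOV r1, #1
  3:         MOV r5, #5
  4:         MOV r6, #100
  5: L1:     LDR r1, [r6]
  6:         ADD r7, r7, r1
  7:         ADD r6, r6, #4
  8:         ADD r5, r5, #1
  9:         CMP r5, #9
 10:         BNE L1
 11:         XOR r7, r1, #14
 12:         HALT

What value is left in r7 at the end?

31

r7=1
r1=1
r5=5
r6=100
r1=M[100]=22
r7=1+22=23
r6=100+4=104
r5=5+1=6
CMP r5, #9  (cmp 6,9)
BNE L1: taken
r1=M[104]=-2
r7=23+(-2)=21
r6=104+4=108
r5=6+1=7
CMP r5, #9  (cmp 7,9)
BNE L1: taken
r1=M[108]=16
r7=21+16=37
r6=108+4=112
r5=7+1=8
CMP r5, #9  (cmp 8,9)
BNE L1: taken
r1=M[112]=17
r7=37+17=54
r6=112+4=116
r5=8+1=9
CMP r5, #9  (cmp 9,9)
BNE L1: not taken
r7=17^14=31
halt.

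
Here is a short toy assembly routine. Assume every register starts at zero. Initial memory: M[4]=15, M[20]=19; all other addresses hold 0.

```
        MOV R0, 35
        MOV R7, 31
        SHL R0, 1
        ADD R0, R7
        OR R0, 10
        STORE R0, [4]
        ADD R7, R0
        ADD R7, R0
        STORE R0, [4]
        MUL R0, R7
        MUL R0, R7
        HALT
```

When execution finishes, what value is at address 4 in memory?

R0=35
R7=31
R0=35<<1=70
R0=70+31=101
R0=101|10=111
STORE R0, [4] → M[4]=111
R7=31+111=142
R7=142+111=253
STORE R0, [4] → M[4]=111
R0=111*253=28083
R0=28083*253=7104999
halt.

111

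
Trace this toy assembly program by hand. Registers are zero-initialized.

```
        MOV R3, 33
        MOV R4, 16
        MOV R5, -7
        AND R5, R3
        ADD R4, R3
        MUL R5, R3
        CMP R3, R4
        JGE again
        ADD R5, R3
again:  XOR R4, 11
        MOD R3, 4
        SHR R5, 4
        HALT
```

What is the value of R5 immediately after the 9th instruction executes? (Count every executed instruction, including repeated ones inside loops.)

after MOV R3, 33: R3=33
after MOV R4, 16: R4=16
after MOV R5, -7: R5=-7
after AND R5, R3: R5=(-7)&33=33
after ADD R4, R3: R4=16+33=49
after MUL R5, R3: R5=33*33=1089
CMP R3, R4  (cmp 33,49)
JGE again: not taken
after ADD R5, R3: R5=1089+33=1122
After step 9: R5 = 1122.

1122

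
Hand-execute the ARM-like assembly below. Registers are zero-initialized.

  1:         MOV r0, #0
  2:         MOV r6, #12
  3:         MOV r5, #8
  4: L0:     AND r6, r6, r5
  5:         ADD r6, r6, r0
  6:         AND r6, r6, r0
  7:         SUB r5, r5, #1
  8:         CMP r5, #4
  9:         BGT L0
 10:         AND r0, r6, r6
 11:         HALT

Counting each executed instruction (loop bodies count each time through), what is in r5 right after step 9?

7

r0=0
r6=12
r5=8
r6=12&8=8
r6=8+0=8
r6=8&0=0
r5=8-1=7
CMP r5, #4  (cmp 7,4)
BGT L0: taken
After step 9: r5 = 7.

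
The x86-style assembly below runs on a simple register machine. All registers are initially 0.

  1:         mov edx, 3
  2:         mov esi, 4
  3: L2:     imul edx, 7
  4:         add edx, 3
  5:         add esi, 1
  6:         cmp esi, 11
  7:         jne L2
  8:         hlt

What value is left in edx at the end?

after mov edx, 3: edx=3
after mov esi, 4: esi=4
after imul edx, 7: edx=3*7=21
after add edx, 3: edx=21+3=24
after add esi, 1: esi=4+1=5
cmp esi, 11  (cmp 5,11)
jne L2: taken
after imul edx, 7: edx=24*7=168
after add edx, 3: edx=168+3=171
after add esi, 1: esi=5+1=6
cmp esi, 11  (cmp 6,11)
jne L2: taken
after imul edx, 7: edx=171*7=1197
after add edx, 3: edx=1197+3=1200
after add esi, 1: esi=6+1=7
cmp esi, 11  (cmp 7,11)
jne L2: taken
after imul edx, 7: edx=1200*7=8400
after add edx, 3: edx=8400+3=8403
after add esi, 1: esi=7+1=8
cmp esi, 11  (cmp 8,11)
jne L2: taken
after imul edx, 7: edx=8403*7=58821
after add edx, 3: edx=58821+3=58824
after add esi, 1: esi=8+1=9
cmp esi, 11  (cmp 9,11)
jne L2: taken
after imul edx, 7: edx=58824*7=411768
after add edx, 3: edx=411768+3=411771
after add esi, 1: esi=9+1=10
cmp esi, 11  (cmp 10,11)
jne L2: taken
after imul edx, 7: edx=411771*7=2882397
after add edx, 3: edx=2882397+3=2882400
after add esi, 1: esi=10+1=11
cmp esi, 11  (cmp 11,11)
jne L2: not taken
halt.

2882400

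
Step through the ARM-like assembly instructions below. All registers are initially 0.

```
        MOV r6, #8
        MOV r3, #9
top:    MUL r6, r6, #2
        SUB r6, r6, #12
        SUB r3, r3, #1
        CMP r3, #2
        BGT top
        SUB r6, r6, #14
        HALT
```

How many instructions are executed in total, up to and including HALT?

39

r6=8
r3=9
r6=8*2=16
r6=16-12=4
r3=9-1=8
CMP r3, #2  (cmp 8,2)
BGT top: taken
r6=4*2=8
r6=8-12=-4
r3=8-1=7
CMP r3, #2  (cmp 7,2)
BGT top: taken
r6=(-4)*2=-8
r6=(-8)-12=-20
r3=7-1=6
CMP r3, #2  (cmp 6,2)
BGT top: taken
r6=(-20)*2=-40
r6=(-40)-12=-52
r3=6-1=5
CMP r3, #2  (cmp 5,2)
BGT top: taken
r6=(-52)*2=-104
r6=(-104)-12=-116
r3=5-1=4
CMP r3, #2  (cmp 4,2)
BGT top: taken
r6=(-116)*2=-232
r6=(-232)-12=-244
r3=4-1=3
CMP r3, #2  (cmp 3,2)
BGT top: taken
r6=(-244)*2=-488
r6=(-488)-12=-500
r3=3-1=2
CMP r3, #2  (cmp 2,2)
BGT top: not taken
r6=(-500)-14=-514
halt.
Total executed instructions: 39.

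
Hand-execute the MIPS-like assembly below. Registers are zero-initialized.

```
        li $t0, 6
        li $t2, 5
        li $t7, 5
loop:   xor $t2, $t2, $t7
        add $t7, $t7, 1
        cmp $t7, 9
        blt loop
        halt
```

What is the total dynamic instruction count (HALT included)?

li $t0, 6 → $t0=6
li $t2, 5 → $t2=5
li $t7, 5 → $t7=5
xor $t2, $t2, $t7 → $t2=5^5=0
add $t7, $t7, 1 → $t7=5+1=6
cmp $t7, 9  (cmp 6,9)
blt loop: taken
xor $t2, $t2, $t7 → $t2=0^6=6
add $t7, $t7, 1 → $t7=6+1=7
cmp $t7, 9  (cmp 7,9)
blt loop: taken
xor $t2, $t2, $t7 → $t2=6^7=1
add $t7, $t7, 1 → $t7=7+1=8
cmp $t7, 9  (cmp 8,9)
blt loop: taken
xor $t2, $t2, $t7 → $t2=1^8=9
add $t7, $t7, 1 → $t7=8+1=9
cmp $t7, 9  (cmp 9,9)
blt loop: not taken
halt.
Total executed instructions: 20.

20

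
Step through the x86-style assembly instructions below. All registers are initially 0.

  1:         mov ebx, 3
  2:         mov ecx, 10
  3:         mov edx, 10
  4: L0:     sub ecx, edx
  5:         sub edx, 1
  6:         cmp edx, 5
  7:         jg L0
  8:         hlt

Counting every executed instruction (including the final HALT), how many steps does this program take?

24

after mov ebx, 3: ebx=3
after mov ecx, 10: ecx=10
after mov edx, 10: edx=10
after sub ecx, edx: ecx=10-10=0
after sub edx, 1: edx=10-1=9
cmp edx, 5  (cmp 9,5)
jg L0: taken
after sub ecx, edx: ecx=0-9=-9
after sub edx, 1: edx=9-1=8
cmp edx, 5  (cmp 8,5)
jg L0: taken
after sub ecx, edx: ecx=(-9)-8=-17
after sub edx, 1: edx=8-1=7
cmp edx, 5  (cmp 7,5)
jg L0: taken
after sub ecx, edx: ecx=(-17)-7=-24
after sub edx, 1: edx=7-1=6
cmp edx, 5  (cmp 6,5)
jg L0: taken
after sub ecx, edx: ecx=(-24)-6=-30
after sub edx, 1: edx=6-1=5
cmp edx, 5  (cmp 5,5)
jg L0: not taken
halt.
Total executed instructions: 24.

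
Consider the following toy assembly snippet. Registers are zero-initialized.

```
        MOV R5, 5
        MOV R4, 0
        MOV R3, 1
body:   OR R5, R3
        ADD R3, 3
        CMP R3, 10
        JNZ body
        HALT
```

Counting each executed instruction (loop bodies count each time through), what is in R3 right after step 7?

4

after MOV R5, 5: R5=5
after MOV R4, 0: R4=0
after MOV R3, 1: R3=1
after OR R5, R3: R5=5|1=5
after ADD R3, 3: R3=1+3=4
CMP R3, 10  (cmp 4,10)
JNZ body: taken
After step 7: R3 = 4.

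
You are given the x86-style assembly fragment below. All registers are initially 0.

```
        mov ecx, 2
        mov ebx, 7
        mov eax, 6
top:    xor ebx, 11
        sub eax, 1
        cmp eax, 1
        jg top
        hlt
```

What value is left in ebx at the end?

12

ecx=2
ebx=7
eax=6
ebx=7^11=12
eax=6-1=5
cmp eax, 1  (cmp 5,1)
jg top: taken
ebx=12^11=7
eax=5-1=4
cmp eax, 1  (cmp 4,1)
jg top: taken
ebx=7^11=12
eax=4-1=3
cmp eax, 1  (cmp 3,1)
jg top: taken
ebx=12^11=7
eax=3-1=2
cmp eax, 1  (cmp 2,1)
jg top: taken
ebx=7^11=12
eax=2-1=1
cmp eax, 1  (cmp 1,1)
jg top: not taken
halt.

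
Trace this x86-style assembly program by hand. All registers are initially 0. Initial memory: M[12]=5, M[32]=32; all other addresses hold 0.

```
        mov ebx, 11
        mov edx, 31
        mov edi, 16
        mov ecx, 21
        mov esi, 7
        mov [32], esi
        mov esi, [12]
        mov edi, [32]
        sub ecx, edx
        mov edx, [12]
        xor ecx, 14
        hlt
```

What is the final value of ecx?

-8

mov ebx, 11 → ebx=11
mov edx, 31 → edx=31
mov edi, 16 → edi=16
mov ecx, 21 → ecx=21
mov esi, 7 → esi=7
mov [32], esi → M[32]=7
mov esi, [12] → esi=M[12]=5
mov edi, [32] → edi=M[32]=7
sub ecx, edx → ecx=21-31=-10
mov edx, [12] → edx=M[12]=5
xor ecx, 14 → ecx=(-10)^14=-8
halt.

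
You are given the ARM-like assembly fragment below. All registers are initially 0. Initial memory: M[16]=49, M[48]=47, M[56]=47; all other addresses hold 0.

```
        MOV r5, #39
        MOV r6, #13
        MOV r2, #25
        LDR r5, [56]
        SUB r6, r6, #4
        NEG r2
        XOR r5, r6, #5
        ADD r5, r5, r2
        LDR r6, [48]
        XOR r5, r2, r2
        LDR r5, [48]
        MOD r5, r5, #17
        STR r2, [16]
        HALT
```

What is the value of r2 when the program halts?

r5=39
r6=13
r2=25
r5=M[56]=47
r6=13-4=9
r2=-(25)=-25
r5=9^5=12
r5=12+(-25)=-13
r6=M[48]=47
r5=(-25)^(-25)=0
r5=M[48]=47
r5=47%17=13
STR r2, [16] → M[16]=-25
halt.

-25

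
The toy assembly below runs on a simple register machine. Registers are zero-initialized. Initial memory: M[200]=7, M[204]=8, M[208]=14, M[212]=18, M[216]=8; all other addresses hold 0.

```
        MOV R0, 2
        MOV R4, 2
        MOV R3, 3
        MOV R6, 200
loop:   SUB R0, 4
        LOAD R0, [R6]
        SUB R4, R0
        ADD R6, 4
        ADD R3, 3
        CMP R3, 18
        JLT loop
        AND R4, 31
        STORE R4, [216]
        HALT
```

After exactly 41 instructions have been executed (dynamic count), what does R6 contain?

220

MOV R0, 2 → R0=2
MOV R4, 2 → R4=2
MOV R3, 3 → R3=3
MOV R6, 200 → R6=200
SUB R0, 4 → R0=2-4=-2
LOAD R0, [R6] → R0=M[200]=7
SUB R4, R0 → R4=2-7=-5
ADD R6, 4 → R6=200+4=204
ADD R3, 3 → R3=3+3=6
CMP R3, 18  (cmp 6,18)
JLT loop: taken
SUB R0, 4 → R0=7-4=3
LOAD R0, [R6] → R0=M[204]=8
SUB R4, R0 → R4=(-5)-8=-13
ADD R6, 4 → R6=204+4=208
ADD R3, 3 → R3=6+3=9
CMP R3, 18  (cmp 9,18)
JLT loop: taken
SUB R0, 4 → R0=8-4=4
LOAD R0, [R6] → R0=M[208]=14
SUB R4, R0 → R4=(-13)-14=-27
ADD R6, 4 → R6=208+4=212
ADD R3, 3 → R3=9+3=12
CMP R3, 18  (cmp 12,18)
JLT loop: taken
SUB R0, 4 → R0=14-4=10
LOAD R0, [R6] → R0=M[212]=18
SUB R4, R0 → R4=(-27)-18=-45
ADD R6, 4 → R6=212+4=216
ADD R3, 3 → R3=12+3=15
CMP R3, 18  (cmp 15,18)
JLT loop: taken
SUB R0, 4 → R0=18-4=14
LOAD R0, [R6] → R0=M[216]=8
SUB R4, R0 → R4=(-45)-8=-53
ADD R6, 4 → R6=216+4=220
ADD R3, 3 → R3=15+3=18
CMP R3, 18  (cmp 18,18)
JLT loop: not taken
AND R4, 31 → R4=(-53)&31=11
STORE R4, [216] → M[216]=11
After step 41: R6 = 220.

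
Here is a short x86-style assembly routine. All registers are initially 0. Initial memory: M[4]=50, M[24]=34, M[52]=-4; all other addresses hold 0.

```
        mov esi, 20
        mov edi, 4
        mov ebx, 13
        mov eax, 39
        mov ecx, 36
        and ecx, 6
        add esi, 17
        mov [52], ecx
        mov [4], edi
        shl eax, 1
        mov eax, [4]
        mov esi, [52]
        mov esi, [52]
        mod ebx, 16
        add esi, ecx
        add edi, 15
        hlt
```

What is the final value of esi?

mov esi, 20 → esi=20
mov edi, 4 → edi=4
mov ebx, 13 → ebx=13
mov eax, 39 → eax=39
mov ecx, 36 → ecx=36
and ecx, 6 → ecx=36&6=4
add esi, 17 → esi=20+17=37
mov [52], ecx → M[52]=4
mov [4], edi → M[4]=4
shl eax, 1 → eax=39<<1=78
mov eax, [4] → eax=M[4]=4
mov esi, [52] → esi=M[52]=4
mov esi, [52] → esi=M[52]=4
mod ebx, 16 → ebx=13%16=13
add esi, ecx → esi=4+4=8
add edi, 15 → edi=4+15=19
halt.

8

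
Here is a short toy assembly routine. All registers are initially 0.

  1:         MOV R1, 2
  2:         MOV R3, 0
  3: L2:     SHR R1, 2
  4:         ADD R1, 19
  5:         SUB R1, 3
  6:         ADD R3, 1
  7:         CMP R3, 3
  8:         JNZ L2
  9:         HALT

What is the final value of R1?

after MOV R1, 2: R1=2
after MOV R3, 0: R3=0
after SHR R1, 2: R1=2>>2=0
after ADD R1, 19: R1=0+19=19
after SUB R1, 3: R1=19-3=16
after ADD R3, 1: R3=0+1=1
CMP R3, 3  (cmp 1,3)
JNZ L2: taken
after SHR R1, 2: R1=16>>2=4
after ADD R1, 19: R1=4+19=23
after SUB R1, 3: R1=23-3=20
after ADD R3, 1: R3=1+1=2
CMP R3, 3  (cmp 2,3)
JNZ L2: taken
after SHR R1, 2: R1=20>>2=5
after ADD R1, 19: R1=5+19=24
after SUB R1, 3: R1=24-3=21
after ADD R3, 1: R3=2+1=3
CMP R3, 3  (cmp 3,3)
JNZ L2: not taken
halt.

21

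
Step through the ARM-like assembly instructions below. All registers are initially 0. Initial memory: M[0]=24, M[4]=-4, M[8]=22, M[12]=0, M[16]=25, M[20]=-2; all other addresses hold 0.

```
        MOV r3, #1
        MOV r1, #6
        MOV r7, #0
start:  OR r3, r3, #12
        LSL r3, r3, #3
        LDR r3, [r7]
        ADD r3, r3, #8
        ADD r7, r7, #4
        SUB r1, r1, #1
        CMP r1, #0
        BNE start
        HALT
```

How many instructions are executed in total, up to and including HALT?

MOV r3, #1 → r3=1
MOV r1, #6 → r1=6
MOV r7, #0 → r7=0
OR r3, r3, #12 → r3=1|12=13
LSL r3, r3, #3 → r3=13<<3=104
LDR r3, [r7] → r3=M[0]=24
ADD r3, r3, #8 → r3=24+8=32
ADD r7, r7, #4 → r7=0+4=4
SUB r1, r1, #1 → r1=6-1=5
CMP r1, #0  (cmp 5,0)
BNE start: taken
OR r3, r3, #12 → r3=32|12=44
LSL r3, r3, #3 → r3=44<<3=352
LDR r3, [r7] → r3=M[4]=-4
ADD r3, r3, #8 → r3=(-4)+8=4
ADD r7, r7, #4 → r7=4+4=8
SUB r1, r1, #1 → r1=5-1=4
CMP r1, #0  (cmp 4,0)
BNE start: taken
OR r3, r3, #12 → r3=4|12=12
LSL r3, r3, #3 → r3=12<<3=96
LDR r3, [r7] → r3=M[8]=22
ADD r3, r3, #8 → r3=22+8=30
ADD r7, r7, #4 → r7=8+4=12
SUB r1, r1, #1 → r1=4-1=3
CMP r1, #0  (cmp 3,0)
BNE start: taken
OR r3, r3, #12 → r3=30|12=30
LSL r3, r3, #3 → r3=30<<3=240
LDR r3, [r7] → r3=M[12]=0
ADD r3, r3, #8 → r3=0+8=8
ADD r7, r7, #4 → r7=12+4=16
SUB r1, r1, #1 → r1=3-1=2
CMP r1, #0  (cmp 2,0)
BNE start: taken
OR r3, r3, #12 → r3=8|12=12
LSL r3, r3, #3 → r3=12<<3=96
LDR r3, [r7] → r3=M[16]=25
ADD r3, r3, #8 → r3=25+8=33
ADD r7, r7, #4 → r7=16+4=20
SUB r1, r1, #1 → r1=2-1=1
CMP r1, #0  (cmp 1,0)
BNE start: taken
OR r3, r3, #12 → r3=33|12=45
LSL r3, r3, #3 → r3=45<<3=360
LDR r3, [r7] → r3=M[20]=-2
ADD r3, r3, #8 → r3=(-2)+8=6
ADD r7, r7, #4 → r7=20+4=24
SUB r1, r1, #1 → r1=1-1=0
CMP r1, #0  (cmp 0,0)
BNE start: not taken
halt.
Total executed instructions: 52.

52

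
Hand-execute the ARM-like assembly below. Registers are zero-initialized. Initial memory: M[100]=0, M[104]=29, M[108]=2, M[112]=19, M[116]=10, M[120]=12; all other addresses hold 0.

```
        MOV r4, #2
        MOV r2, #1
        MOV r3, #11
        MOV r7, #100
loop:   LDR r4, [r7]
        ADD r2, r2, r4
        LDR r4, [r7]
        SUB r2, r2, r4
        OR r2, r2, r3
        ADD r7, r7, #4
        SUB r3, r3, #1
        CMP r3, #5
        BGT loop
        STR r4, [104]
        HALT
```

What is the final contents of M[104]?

r4=2
r2=1
r3=11
r7=100
r4=M[100]=0
r2=1+0=1
r4=M[100]=0
r2=1-0=1
r2=1|11=11
r7=100+4=104
r3=11-1=10
CMP r3, #5  (cmp 10,5)
BGT loop: taken
r4=M[104]=29
r2=11+29=40
r4=M[104]=29
r2=40-29=11
r2=11|10=11
r7=104+4=108
r3=10-1=9
CMP r3, #5  (cmp 9,5)
BGT loop: taken
r4=M[108]=2
r2=11+2=13
r4=M[108]=2
r2=13-2=11
r2=11|9=11
r7=108+4=112
r3=9-1=8
CMP r3, #5  (cmp 8,5)
BGT loop: taken
r4=M[112]=19
r2=11+19=30
r4=M[112]=19
r2=30-19=11
r2=11|8=11
r7=112+4=116
r3=8-1=7
CMP r3, #5  (cmp 7,5)
BGT loop: taken
r4=M[116]=10
r2=11+10=21
r4=M[116]=10
r2=21-10=11
r2=11|7=15
r7=116+4=120
r3=7-1=6
CMP r3, #5  (cmp 6,5)
BGT loop: taken
r4=M[120]=12
r2=15+12=27
r4=M[120]=12
r2=27-12=15
r2=15|6=15
r7=120+4=124
r3=6-1=5
CMP r3, #5  (cmp 5,5)
BGT loop: not taken
STR r4, [104] → M[104]=12
halt.

12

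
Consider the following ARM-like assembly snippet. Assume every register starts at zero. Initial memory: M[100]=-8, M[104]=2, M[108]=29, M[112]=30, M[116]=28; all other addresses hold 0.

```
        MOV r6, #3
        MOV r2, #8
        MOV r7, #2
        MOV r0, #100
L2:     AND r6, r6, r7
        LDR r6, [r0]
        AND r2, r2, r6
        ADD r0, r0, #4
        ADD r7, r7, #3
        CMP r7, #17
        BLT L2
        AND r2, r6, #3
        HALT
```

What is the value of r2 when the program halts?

after MOV r6, #3: r6=3
after MOV r2, #8: r2=8
after MOV r7, #2: r7=2
after MOV r0, #100: r0=100
after AND r6, r6, r7: r6=3&2=2
after LDR r6, [r0]: r6=M[100]=-8
after AND r2, r2, r6: r2=8&(-8)=8
after ADD r0, r0, #4: r0=100+4=104
after ADD r7, r7, #3: r7=2+3=5
CMP r7, #17  (cmp 5,17)
BLT L2: taken
after AND r6, r6, r7: r6=(-8)&5=0
after LDR r6, [r0]: r6=M[104]=2
after AND r2, r2, r6: r2=8&2=0
after ADD r0, r0, #4: r0=104+4=108
after ADD r7, r7, #3: r7=5+3=8
CMP r7, #17  (cmp 8,17)
BLT L2: taken
after AND r6, r6, r7: r6=2&8=0
after LDR r6, [r0]: r6=M[108]=29
after AND r2, r2, r6: r2=0&29=0
after ADD r0, r0, #4: r0=108+4=112
after ADD r7, r7, #3: r7=8+3=11
CMP r7, #17  (cmp 11,17)
BLT L2: taken
after AND r6, r6, r7: r6=29&11=9
after LDR r6, [r0]: r6=M[112]=30
after AND r2, r2, r6: r2=0&30=0
after ADD r0, r0, #4: r0=112+4=116
after ADD r7, r7, #3: r7=11+3=14
CMP r7, #17  (cmp 14,17)
BLT L2: taken
after AND r6, r6, r7: r6=30&14=14
after LDR r6, [r0]: r6=M[116]=28
after AND r2, r2, r6: r2=0&28=0
after ADD r0, r0, #4: r0=116+4=120
after ADD r7, r7, #3: r7=14+3=17
CMP r7, #17  (cmp 17,17)
BLT L2: not taken
after AND r2, r6, #3: r2=28&3=0
halt.

0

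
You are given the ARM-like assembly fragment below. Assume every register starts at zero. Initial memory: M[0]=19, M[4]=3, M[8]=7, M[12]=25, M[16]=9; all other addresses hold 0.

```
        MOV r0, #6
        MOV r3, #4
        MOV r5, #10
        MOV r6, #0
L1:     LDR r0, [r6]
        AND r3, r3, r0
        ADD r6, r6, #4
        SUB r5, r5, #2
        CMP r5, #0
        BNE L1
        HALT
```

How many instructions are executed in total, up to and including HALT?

after MOV r0, #6: r0=6
after MOV r3, #4: r3=4
after MOV r5, #10: r5=10
after MOV r6, #0: r6=0
after LDR r0, [r6]: r0=M[0]=19
after AND r3, r3, r0: r3=4&19=0
after ADD r6, r6, #4: r6=0+4=4
after SUB r5, r5, #2: r5=10-2=8
CMP r5, #0  (cmp 8,0)
BNE L1: taken
after LDR r0, [r6]: r0=M[4]=3
after AND r3, r3, r0: r3=0&3=0
after ADD r6, r6, #4: r6=4+4=8
after SUB r5, r5, #2: r5=8-2=6
CMP r5, #0  (cmp 6,0)
BNE L1: taken
after LDR r0, [r6]: r0=M[8]=7
after AND r3, r3, r0: r3=0&7=0
after ADD r6, r6, #4: r6=8+4=12
after SUB r5, r5, #2: r5=6-2=4
CMP r5, #0  (cmp 4,0)
BNE L1: taken
after LDR r0, [r6]: r0=M[12]=25
after AND r3, r3, r0: r3=0&25=0
after ADD r6, r6, #4: r6=12+4=16
after SUB r5, r5, #2: r5=4-2=2
CMP r5, #0  (cmp 2,0)
BNE L1: taken
after LDR r0, [r6]: r0=M[16]=9
after AND r3, r3, r0: r3=0&9=0
after ADD r6, r6, #4: r6=16+4=20
after SUB r5, r5, #2: r5=2-2=0
CMP r5, #0  (cmp 0,0)
BNE L1: not taken
halt.
Total executed instructions: 35.

35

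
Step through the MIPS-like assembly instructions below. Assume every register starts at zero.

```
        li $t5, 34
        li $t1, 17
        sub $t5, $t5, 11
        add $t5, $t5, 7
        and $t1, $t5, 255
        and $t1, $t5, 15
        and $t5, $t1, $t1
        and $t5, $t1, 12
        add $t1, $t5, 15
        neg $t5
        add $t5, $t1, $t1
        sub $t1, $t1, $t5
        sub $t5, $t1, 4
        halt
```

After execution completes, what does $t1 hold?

li $t5, 34 → $t5=34
li $t1, 17 → $t1=17
sub $t5, $t5, 11 → $t5=34-11=23
add $t5, $t5, 7 → $t5=23+7=30
and $t1, $t5, 255 → $t1=30&255=30
and $t1, $t5, 15 → $t1=30&15=14
and $t5, $t1, $t1 → $t5=14&14=14
and $t5, $t1, 12 → $t5=14&12=12
add $t1, $t5, 15 → $t1=12+15=27
neg $t5 → $t5=-(12)=-12
add $t5, $t1, $t1 → $t5=27+27=54
sub $t1, $t1, $t5 → $t1=27-54=-27
sub $t5, $t1, 4 → $t5=(-27)-4=-31
halt.

-27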